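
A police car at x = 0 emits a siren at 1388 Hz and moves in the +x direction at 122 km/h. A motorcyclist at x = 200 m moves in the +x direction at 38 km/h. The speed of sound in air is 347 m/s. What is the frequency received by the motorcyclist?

122 km/h = 33.89 m/s; 38 km/h = 10.56 m/s.
The observer lies on the +x side, so the source is heading toward the observer and the observer is heading away from the source.
With source approaching and observer receding, f' = f · (v − v_o)/(v − v_s).
f' = 1388 × (347 − 10.56)/(347 − 33.89) = 1388 × 336.44/313.11 ≈ 1491 Hz.

1491 Hz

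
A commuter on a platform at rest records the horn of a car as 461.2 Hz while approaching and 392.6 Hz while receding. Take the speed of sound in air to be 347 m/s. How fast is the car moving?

f₁/f₂ = (v + v_s)/(v − v_s), so v_s = v · (f₁ − f₂)/(f₁ + f₂).
v_s = 347 × (461.2 − 392.6)/(461.2 + 392.6) = 347 × 68.6/853.8 ≈ 28 m/s.

28 m/s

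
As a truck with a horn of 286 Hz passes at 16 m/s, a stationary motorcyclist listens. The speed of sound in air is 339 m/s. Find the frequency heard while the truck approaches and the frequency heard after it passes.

300 Hz approaching; 273 Hz receding

Approaching: f₁ = f · v/(v − v_s) = 286 × 339/323 ≈ 300 Hz.
Receding: f₂ = f · v/(v + v_s) = 286 × 339/355 ≈ 273 Hz.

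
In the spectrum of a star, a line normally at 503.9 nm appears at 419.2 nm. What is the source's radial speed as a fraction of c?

λ'/λ₀ = 0.8319 < 1 (blueshift), so the source is approaching.
λ'/λ₀ = √((1 − β)/(1 + β)) for an approaching source ⇒ β = (1 − r²)/(1 + r²) with r = λ'/λ₀.
β = (1 − 0.6921)/(1 + 0.6921) ≈ 0.182.

0.182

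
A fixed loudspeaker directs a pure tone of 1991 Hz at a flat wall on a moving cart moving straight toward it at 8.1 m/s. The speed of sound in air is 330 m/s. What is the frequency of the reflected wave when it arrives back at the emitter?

2091 Hz

The flat wall on a moving cart first receives the wave as a moving observer: f₁ = f₀ · (v + u)/v = 1991 × (330 + 8.1)/330 ≈ 2040 Hz.
The reflection then acts as a moving source: f₂ = f₁ · v/(v − u) ≈ 2091 Hz.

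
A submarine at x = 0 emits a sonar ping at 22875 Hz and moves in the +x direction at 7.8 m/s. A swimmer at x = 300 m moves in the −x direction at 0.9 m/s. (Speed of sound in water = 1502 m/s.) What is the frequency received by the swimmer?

23008 Hz

The observer lies on the +x side, so the source is heading toward the observer and the observer is heading toward the source.
General Doppler shift: f' = f · (v + v_o)/(v − v_s).
f' = 22875 × (1502 + 0.9)/(1502 − 7.8) = 22875 × 1502.9/1494.2 ≈ 23008 Hz.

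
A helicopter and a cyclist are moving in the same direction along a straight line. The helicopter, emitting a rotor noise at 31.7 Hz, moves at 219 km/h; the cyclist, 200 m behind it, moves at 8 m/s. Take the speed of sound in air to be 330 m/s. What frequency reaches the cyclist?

27.4 Hz

219 km/h = 60.83 m/s.
The cyclist is behind, so the helicopter is moving away from it while the cyclist is moving toward the helicopter.
Both move, so f' = f · (v + v_o)/(v + v_s).
f' = 31.7 × (330 + 8)/(330 + 60.83) = 31.7 × 338/390.83 ≈ 27.4 Hz.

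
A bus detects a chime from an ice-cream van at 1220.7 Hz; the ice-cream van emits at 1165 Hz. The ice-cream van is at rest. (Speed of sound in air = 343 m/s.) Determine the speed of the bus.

f' > f, so the bus is approaching.
f' = f · (v + v_o)/v ⇒ v_o = v · |f'/f − 1|.
v_o = 343 × |1220.7/1165 − 1| = 343 × 0.04781 ≈ 16.4 m/s.

16.4 m/s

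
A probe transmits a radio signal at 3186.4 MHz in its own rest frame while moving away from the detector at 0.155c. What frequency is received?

2725.4 MHz

Relativistic Doppler for frequency: f' = f₀ · √((1 − β)/(1 + β)).
f' = 3186.4 × √(0.8450/1.1550) = 3186.4 × 0.85534 ≈ 2725.4 MHz.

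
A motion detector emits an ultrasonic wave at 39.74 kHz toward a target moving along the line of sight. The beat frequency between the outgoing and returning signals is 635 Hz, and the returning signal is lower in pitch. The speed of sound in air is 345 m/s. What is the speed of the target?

Double Doppler shift off a moving reflector: f₂ = f₀ · (v + u)/(v − u) (u > 0 toward emitter).
Returning signal is lower, so f₂ = f₀ − Δf = 39740 − 635 = 39105 Hz.
Rearranging, u = v · (f₂ − f₀)/(f₂ + f₀) = 345 × -635/78845 ≈ -2.78 m/s.
So the target is moving at 2.78 m/s away from the emitter.

2.78 m/s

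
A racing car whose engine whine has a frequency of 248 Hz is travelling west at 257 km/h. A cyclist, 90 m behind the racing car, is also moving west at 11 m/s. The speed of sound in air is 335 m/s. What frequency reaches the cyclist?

257 km/h = 71.39 m/s.
The cyclist is behind, so the racing car is moving away from it while the cyclist is moving toward the racing car.
Both move, so f' = f · (v + v_o)/(v + v_s).
f' = 248 × (335 + 11)/(335 + 71.39) = 248 × 346/406.39 ≈ 211 Hz.

211 Hz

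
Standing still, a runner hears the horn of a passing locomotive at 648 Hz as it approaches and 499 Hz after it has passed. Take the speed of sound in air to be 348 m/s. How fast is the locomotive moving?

45 m/s

f₁/f₂ = (v + v_s)/(v − v_s), so v_s = v · (f₁ − f₂)/(f₁ + f₂).
v_s = 348 × (648 − 499)/(648 + 499) = 348 × 149/1147 ≈ 45 m/s.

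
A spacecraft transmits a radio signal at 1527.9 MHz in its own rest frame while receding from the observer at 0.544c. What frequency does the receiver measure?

830.3 MHz

Relativistic Doppler for frequency: f' = f₀ · √((1 − β)/(1 + β)).
f' = 1527.9 × √(0.4560/1.5440) = 1527.9 × 0.54345 ≈ 830.3 MHz.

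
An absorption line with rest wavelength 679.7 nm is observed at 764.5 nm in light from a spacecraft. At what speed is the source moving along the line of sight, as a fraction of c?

0.117c

λ'/λ₀ = 1.1248 > 1 (redshift), so the source is receding.
λ'/λ₀ = √((1 + β)/(1 − β)) for a receding source ⇒ β = (r² − 1)/(r² + 1) with r = λ'/λ₀.
β = (1.2651 − 1)/(1.2651 + 1) ≈ 0.117.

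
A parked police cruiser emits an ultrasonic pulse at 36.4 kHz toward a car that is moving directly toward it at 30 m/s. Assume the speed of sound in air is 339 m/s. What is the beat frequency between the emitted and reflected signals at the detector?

At the car (a moving observer), f₁ = f₀ · (v + u)/v = 36.4 × 369/339 ≈ 39.62 kHz.
The reflection then acts as a moving source: f₂ = f₁ · v/(v − u) ≈ 43.47 kHz.
Beat frequency (with f₀ = 36400 Hz): |f₂ − f₀| = 2u·f₀/(v − u) = 2 × 30 × 36400/309 ≈ 7068 Hz.

7068 Hz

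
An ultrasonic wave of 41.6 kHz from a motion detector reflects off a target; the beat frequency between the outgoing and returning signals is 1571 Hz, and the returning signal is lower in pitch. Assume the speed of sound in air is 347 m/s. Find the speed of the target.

Double Doppler shift off a moving reflector: f₂ = f₀ · (v + u)/(v − u) (u > 0 toward emitter).
Returning signal is lower, so f₂ = f₀ − Δf = 41600 − 1571 = 40029 Hz.
Rearranging, u = v · (f₂ − f₀)/(f₂ + f₀) = 347 × -1571/81629 ≈ -6.7 m/s.
So the target is moving at 6.7 m/s away from the emitter.

6.7 m/s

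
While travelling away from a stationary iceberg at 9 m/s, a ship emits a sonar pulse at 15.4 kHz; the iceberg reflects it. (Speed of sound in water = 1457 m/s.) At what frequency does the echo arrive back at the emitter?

15.21 kHz

The iceberg receives the sound from a moving source: f₁ = f₀ · v/(v + v_e) = 15.4 × 1457/1466 ≈ 15.31 kHz.
On the return leg the ship is a moving observer: f₂ = f₁ · (v − v_e)/v = 15.31 × 1448/1457 ≈ 15.21 kHz.
Equivalently f₂ = f₀ · (v − v_e)/(v + v_e).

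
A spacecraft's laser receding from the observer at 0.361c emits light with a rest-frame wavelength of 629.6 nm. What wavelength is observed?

Relativistic Doppler for wavelength: λ' = λ₀ · √((1 + β)/(1 − β)).
λ' = 629.6 × √(1.3610/0.6390) = 629.6 × 1.45941 ≈ 918.8 nm.

918.8 nm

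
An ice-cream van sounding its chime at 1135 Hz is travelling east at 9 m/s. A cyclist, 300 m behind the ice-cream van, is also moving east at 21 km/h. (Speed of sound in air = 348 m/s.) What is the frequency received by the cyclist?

1125 Hz

21 km/h = 5.833 m/s.
The cyclist is behind, so the ice-cream van is moving away from it while the cyclist is moving toward the ice-cream van.
With source receding and observer approaching, f' = f · (v + v_o)/(v + v_s).
f' = 1135 × (348 + 5.833)/(348 + 9) = 1135 × 353.83/357 ≈ 1125 Hz.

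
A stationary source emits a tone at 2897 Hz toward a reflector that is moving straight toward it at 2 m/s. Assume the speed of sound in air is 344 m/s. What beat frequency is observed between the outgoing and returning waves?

33.9 Hz

At the reflector (a moving observer), f₁ = f₀ · (v + u)/v = 2897 × 346/344 ≈ 2913.8 Hz.
On reflection it acts as a source moving toward the stationary detector: f₂ = f₁ · v/(v − u) = 2913.8 × 344/342 ≈ 2930.9 Hz.
Beat frequency: |f₂ − f₀| = 2u·f₀/(v − u) = 2 × 2 × 2897/342 ≈ 33.9 Hz.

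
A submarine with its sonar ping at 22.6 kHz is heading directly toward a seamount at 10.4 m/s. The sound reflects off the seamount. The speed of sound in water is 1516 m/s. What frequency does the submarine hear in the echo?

The seamount receives the sound from a moving source: f₁ = f₀ · v/(v − v_e) = 22.6 × 1516/1505.6 ≈ 22.8 kHz.
On the return leg the submarine is a moving observer: f₂ = f₁ · (v + v_e)/v = 22.8 × 1526.4/1516 ≈ 22.9 kHz.

22.9 kHz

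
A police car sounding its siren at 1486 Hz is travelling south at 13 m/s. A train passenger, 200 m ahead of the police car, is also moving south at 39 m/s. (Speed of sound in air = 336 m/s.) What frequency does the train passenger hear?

1366 Hz

The train passenger is ahead, so the police car is moving toward it while the train passenger is moving away from the police car.
With source approaching and observer receding, f' = f · (v − v_o)/(v − v_s).
f' = 1486 × (336 − 39)/(336 − 13) = 1486 × 297/323 ≈ 1366 Hz.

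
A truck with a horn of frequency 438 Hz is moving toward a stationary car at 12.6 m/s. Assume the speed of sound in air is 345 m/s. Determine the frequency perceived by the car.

With the source moving toward a stationary observer, f' = f · v/(v − v_s).
f' = 438 × 345/(345 − 12.6) = 438 × 345/332.4 ≈ 455 Hz.

455 Hz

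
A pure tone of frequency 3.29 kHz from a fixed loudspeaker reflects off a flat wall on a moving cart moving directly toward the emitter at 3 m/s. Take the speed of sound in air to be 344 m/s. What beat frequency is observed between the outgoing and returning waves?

The flat wall on a moving cart first receives the wave as a moving observer: f₁ = f₀ · (v + u)/v = 3.29 × (344 + 3)/344 ≈ 3.3187 kHz.
The reflection then acts as a moving source: f₂ = f₁ · v/(v − u) ≈ 3.3479 kHz.
Beat frequency (with f₀ = 3290 Hz): |f₂ − f₀| = 2u·f₀/(v − u) = 2 × 3 × 3290/341 ≈ 57.9 Hz.

57.9 Hz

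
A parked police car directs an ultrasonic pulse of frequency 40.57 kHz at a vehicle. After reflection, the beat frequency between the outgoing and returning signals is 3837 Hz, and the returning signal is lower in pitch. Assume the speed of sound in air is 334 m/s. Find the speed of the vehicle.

Double Doppler shift off a moving reflector: f₂ = f₀ · (v + u)/(v − u) (u > 0 toward emitter).
Returning signal is lower, so f₂ = f₀ − Δf = 40570 − 3837 = 36733 Hz.
Rearranging, u = v · (f₂ − f₀)/(f₂ + f₀) = 334 × -3837/77303 ≈ -16.6 m/s.
So the vehicle is moving at 16.6 m/s away from the emitter.

16.6 m/s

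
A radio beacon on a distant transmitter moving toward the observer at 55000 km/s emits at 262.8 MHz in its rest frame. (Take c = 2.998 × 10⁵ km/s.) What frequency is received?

β = v/c = 55000/299800 = 0.1835.
Relativistic Doppler for frequency: f' = f₀ · √((1 + β)/(1 − β)).
f' = 262.8 × √(1.1835/0.8165) = 262.8 × 1.20389 ≈ 316.4 MHz.

316.4 MHz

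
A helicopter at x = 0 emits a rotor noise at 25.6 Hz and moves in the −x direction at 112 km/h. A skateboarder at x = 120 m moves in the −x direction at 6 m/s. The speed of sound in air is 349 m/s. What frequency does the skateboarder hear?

23.9 Hz

112 km/h = 31.11 m/s.
The observer lies on the +x side, so the source is heading away from the observer and the observer is heading toward the source.
With source receding and observer approaching, f' = f · (v + v_o)/(v + v_s).
f' = 25.6 × (349 + 6)/(349 + 31.11) = 25.6 × 355/380.11 ≈ 23.9 Hz.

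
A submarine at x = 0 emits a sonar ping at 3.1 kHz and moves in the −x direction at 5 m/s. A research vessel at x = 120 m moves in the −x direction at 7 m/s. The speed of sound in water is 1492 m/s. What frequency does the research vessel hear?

3.10 kHz

The observer lies on the +x side, so the source is heading away from the observer and the observer is heading toward the source.
With source receding and observer approaching, f' = f · (v + v_o)/(v + v_s).
f' = 3.1 × (1492 + 7)/(1492 + 5) = 3.1 × 1499/1497 ≈ 3.10 kHz.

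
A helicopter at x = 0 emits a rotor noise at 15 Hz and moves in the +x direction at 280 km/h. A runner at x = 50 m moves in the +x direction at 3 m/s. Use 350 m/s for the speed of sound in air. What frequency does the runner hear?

280 km/h = 77.78 m/s.
The observer lies on the +x side, so the source is heading toward the observer and the observer is heading away from the source.
Both move, so f' = f · (v − v_o)/(v − v_s).
f' = 15 × (350 − 3)/(350 − 77.78) = 15 × 347/272.22 ≈ 19.1 Hz.

19.1 Hz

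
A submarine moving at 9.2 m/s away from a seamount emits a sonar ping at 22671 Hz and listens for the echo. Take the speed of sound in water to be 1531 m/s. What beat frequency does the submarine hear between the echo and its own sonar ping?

The seamount receives the sound from a moving source: f₁ = f₀ · v/(v + v_e) = 22671 × 1531/1540.2 ≈ 22536 Hz.
On the return leg the submarine is a moving observer: f₂ = f₁ · (v − v_e)/v = 22536 × 1521.8/1531 ≈ 22400 Hz.
Equivalently f₂ = f₀ · (v − v_e)/(v + v_e).
Beat against the emitted tone: |f₂ − f₀| = 2v_e·f₀/(v + v_e) = 2 × 9.2 × 22671/1540.2 ≈ 271 Hz.

271 Hz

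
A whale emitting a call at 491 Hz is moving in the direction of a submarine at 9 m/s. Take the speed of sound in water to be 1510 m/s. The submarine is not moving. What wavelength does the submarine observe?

Moving source, stationary observer: f' = f · v/(v − v_s) since the source is approaching.
f' = 491 × 1510/(1510 − 9) ≈ 494 Hz.
λ' = v/f' = 1510/493.944 ≈ 3.06 m.

3.06 m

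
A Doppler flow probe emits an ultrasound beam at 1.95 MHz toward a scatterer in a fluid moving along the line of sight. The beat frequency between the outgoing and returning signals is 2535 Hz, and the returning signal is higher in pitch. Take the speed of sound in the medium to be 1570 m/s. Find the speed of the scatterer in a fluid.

Double Doppler shift off a moving reflector: f₂ = f₀ · (v + u)/(v − u) (u > 0 toward emitter).
Returning signal is higher, so f₂ = f₀ + Δf = 1950000 + 2535 = 1952535 Hz.
Rearranging, u = v · (f₂ − f₀)/(f₂ + f₀) = 1570 × 2535/3902535 ≈ 1.02 m/s.
So the scatterer in a fluid is moving at 1.02 m/s toward the emitter.

1.02 m/s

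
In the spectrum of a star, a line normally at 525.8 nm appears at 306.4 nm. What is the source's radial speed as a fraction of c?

0.493c

λ'/λ₀ = 0.5827 < 1 (blueshift), so the source is approaching.
λ'/λ₀ = √((1 − β)/(1 + β)) for an approaching source ⇒ β = (1 − r²)/(1 + r²) with r = λ'/λ₀.
β = (1 − 0.3396)/(1 + 0.3396) ≈ 0.493.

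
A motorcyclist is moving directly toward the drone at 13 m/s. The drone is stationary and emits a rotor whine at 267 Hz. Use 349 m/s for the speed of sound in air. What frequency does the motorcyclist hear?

277 Hz

Moving observer, stationary source: f' = f · (v + v_o)/v.
f' = 267 × (349 + 13)/349 = 267 × 362/349 ≈ 277 Hz.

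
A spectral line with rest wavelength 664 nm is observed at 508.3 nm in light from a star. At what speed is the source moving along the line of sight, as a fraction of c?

0.261c

λ'/λ₀ = 0.7655 < 1 (blueshift), so the source is approaching.
λ'/λ₀ = √((1 − β)/(1 + β)) for an approaching source ⇒ β = (1 − r²)/(1 + r²) with r = λ'/λ₀.
β = (1 − 0.5860)/(1 + 0.5860) ≈ 0.261.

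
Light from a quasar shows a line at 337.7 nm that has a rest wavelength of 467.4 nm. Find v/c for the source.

λ'/λ₀ = 0.7225 < 1 (blueshift), so the source is approaching.
λ'/λ₀ = √((1 − β)/(1 + β)) for an approaching source ⇒ β = (1 − r²)/(1 + r²) with r = λ'/λ₀.
β = (1 − 0.5220)/(1 + 0.5220) ≈ 0.314.

0.314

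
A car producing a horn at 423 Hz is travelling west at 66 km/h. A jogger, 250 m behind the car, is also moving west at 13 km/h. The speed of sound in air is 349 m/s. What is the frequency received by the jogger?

406 Hz

66 km/h = 18.33 m/s; 13 km/h = 3.611 m/s.
The jogger is behind, so the car is moving away from it while the jogger is moving toward the car.
Both move, so f' = f · (v + v_o)/(v + v_s).
f' = 423 × (349 + 3.611)/(349 + 18.33) = 423 × 352.61/367.33 ≈ 406 Hz.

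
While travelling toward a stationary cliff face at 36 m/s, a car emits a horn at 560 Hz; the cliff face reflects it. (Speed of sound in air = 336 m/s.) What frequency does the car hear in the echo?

694 Hz

The cliff face receives the sound from a moving source: f₁ = f₀ · v/(v − v_e) = 560 × 336/300 ≈ 627 Hz.
On the return leg the car is a moving observer: f₂ = f₁ · (v + v_e)/v = 627 × 372/336 ≈ 694 Hz.
Equivalently f₂ = f₀ · (v + v_e)/(v − v_e).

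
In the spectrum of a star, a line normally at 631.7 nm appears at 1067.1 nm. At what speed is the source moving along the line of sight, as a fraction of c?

λ'/λ₀ = 1.6893 > 1 (redshift), so the source is receding.
λ'/λ₀ = √((1 + β)/(1 − β)) for a receding source ⇒ β = (r² − 1)/(r² + 1) with r = λ'/λ₀.
β = (2.8536 − 1)/(2.8536 + 1) ≈ 0.481.

0.481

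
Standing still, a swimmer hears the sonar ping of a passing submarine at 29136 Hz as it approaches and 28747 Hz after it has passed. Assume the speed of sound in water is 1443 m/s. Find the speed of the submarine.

f₁/f₂ = (v + v_s)/(v − v_s), so v_s = v · (f₁ − f₂)/(f₁ + f₂).
v_s = 1443 × (29136 − 28747)/(29136 + 28747) = 1443 × 389/57883 ≈ 9.7 m/s.

9.7 m/s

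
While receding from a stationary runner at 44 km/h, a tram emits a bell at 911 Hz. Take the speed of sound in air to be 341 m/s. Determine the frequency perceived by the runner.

44 km/h = 12.22 m/s.
With the source moving away from a stationary observer, f' = f · v/(v + v_s).
f' = 911 × 341/(341 + 12.22) = 911 × 341/353.2 ≈ 879 Hz.

879 Hz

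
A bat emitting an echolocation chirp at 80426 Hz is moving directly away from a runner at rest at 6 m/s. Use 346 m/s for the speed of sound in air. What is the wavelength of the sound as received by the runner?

With the source moving away from a stationary observer, f' = f · v/(v + v_s).
f' = 80426 × 346/(346 + 6) ≈ 79055 Hz.
λ' = v/f' = 346/79055.1 ≈ 4.38 mm.

4.38 mm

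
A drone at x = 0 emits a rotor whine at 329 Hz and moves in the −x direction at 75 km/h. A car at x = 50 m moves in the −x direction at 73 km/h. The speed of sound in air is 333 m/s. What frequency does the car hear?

75 km/h = 20.83 m/s; 73 km/h = 20.28 m/s.
The observer lies on the +x side, so the source is heading away from the observer and the observer is heading toward the source.
With source receding and observer approaching, f' = f · (v + v_o)/(v + v_s).
f' = 329 × (333 + 20.28)/(333 + 20.83) = 329 × 353.28/353.83 ≈ 328 Hz.

328 Hz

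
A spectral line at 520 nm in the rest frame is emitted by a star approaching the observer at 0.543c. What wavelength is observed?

283.0 nm

Relativistic Doppler for wavelength: λ' = λ₀ · √((1 − β)/(1 + β)).
λ' = 520 × √(0.4570/1.5430) = 520 × 0.54422 ≈ 283.0 nm.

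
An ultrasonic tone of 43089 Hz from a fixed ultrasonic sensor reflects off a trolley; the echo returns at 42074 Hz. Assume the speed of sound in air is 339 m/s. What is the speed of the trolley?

4.0 m/s

Double Doppler shift off a moving reflector: f₂ = f₀ · (v + u)/(v − u) (u > 0 toward emitter).
Rearranging, u = v · (f₂ − f₀)/(f₂ + f₀) = 339 × -1015/85163 ≈ -4.0 m/s.
So the trolley is moving at 4.0 m/s away from the emitter.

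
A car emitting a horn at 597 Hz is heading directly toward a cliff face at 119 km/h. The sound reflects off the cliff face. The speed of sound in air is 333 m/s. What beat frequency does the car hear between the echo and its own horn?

119 km/h = 33.06 m/s.
The cliff face receives the sound from a moving source: f₁ = f₀ · v/(v − v_e) = 597 × 333/299.94 ≈ 662.8 Hz.
On the return leg the car is a moving observer: f₂ = f₁ · (v + v_e)/v = 662.8 × 366.06/333 ≈ 728.6 Hz.
Beat against the emitted tone: |f₂ − f₀| = 2v_e·f₀/(v − v_e) = 2 × 33.06 × 597/299.94 ≈ 132 Hz.

132 Hz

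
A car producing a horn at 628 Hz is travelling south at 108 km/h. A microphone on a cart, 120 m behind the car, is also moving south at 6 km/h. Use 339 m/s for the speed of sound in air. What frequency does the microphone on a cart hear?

108 km/h = 30 m/s; 6 km/h = 1.667 m/s.
The microphone on a cart is behind, so the car is moving away from it while the microphone on a cart is moving toward the car.
Both move, so f' = f · (v + v_o)/(v + v_s).
f' = 628 × (339 + 1.667)/(339 + 30) = 628 × 340.67/369 ≈ 580 Hz.

580 Hz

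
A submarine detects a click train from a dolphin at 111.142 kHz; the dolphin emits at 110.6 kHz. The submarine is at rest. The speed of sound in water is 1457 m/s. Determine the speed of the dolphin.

f' > f, so the dolphin is approaching.
f' = f · v/(v − v_s) ⇒ v_s = v · |1 − f/f'|.
v_s = 1457 × |1 − 110.6/111.142| = 1457 × 0.004877 ≈ 7.1 m/s.

7.1 m/s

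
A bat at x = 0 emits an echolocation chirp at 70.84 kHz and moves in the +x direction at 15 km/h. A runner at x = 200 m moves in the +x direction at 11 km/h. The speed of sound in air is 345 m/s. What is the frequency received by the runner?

15 km/h = 4.167 m/s; 11 km/h = 3.056 m/s.
The observer lies on the +x side, so the source is heading toward the observer and the observer is heading away from the source.
General Doppler shift: f' = f · (v − v_o)/(v − v_s).
f' = 70.84 × (345 − 3.056)/(345 − 4.167) = 70.84 × 341.94/340.83 ≈ 71.1 kHz.

71.1 kHz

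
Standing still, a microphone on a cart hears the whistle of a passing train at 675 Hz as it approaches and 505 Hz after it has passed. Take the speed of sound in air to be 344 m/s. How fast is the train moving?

50 m/s

f₁/f₂ = (v + v_s)/(v − v_s), so v_s = v · (f₁ − f₂)/(f₁ + f₂).
v_s = 344 × (675 − 505)/(675 + 505) = 344 × 170/1180 ≈ 50 m/s.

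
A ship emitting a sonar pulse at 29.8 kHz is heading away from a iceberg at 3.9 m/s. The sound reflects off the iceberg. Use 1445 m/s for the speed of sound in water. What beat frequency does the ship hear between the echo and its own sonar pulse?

The iceberg receives the sound from a moving source: f₁ = f₀ · v/(v + v_e) = 29.8 × 1445/1448.9 ≈ 29.7198 kHz.
On the return leg the ship is a moving observer: f₂ = f₁ · (v − v_e)/v = 29.7198 × 1441.1/1445 ≈ 29.6396 kHz.
Beat against the emitted tone (with f₀ = 29800 Hz): |f₂ − f₀| = 2v_e·f₀/(v + v_e) = 2 × 3.9 × 29800/1448.9 ≈ 160 Hz.

160 Hz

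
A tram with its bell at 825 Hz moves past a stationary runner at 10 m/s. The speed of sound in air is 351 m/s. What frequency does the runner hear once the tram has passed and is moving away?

802 Hz

Receding: f₂ = f · v/(v + v_s) = 825 × 351/361 ≈ 802 Hz.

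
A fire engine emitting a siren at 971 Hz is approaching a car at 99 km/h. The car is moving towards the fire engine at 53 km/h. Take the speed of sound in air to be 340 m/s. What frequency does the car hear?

99 km/h = 27.5 m/s; 53 km/h = 14.72 m/s.
With source approaching and observer approaching, f' = f · (v + v_o)/(v − v_s).
f' = 971 × (340 + 14.72)/(340 − 27.5) = 971 × 354.72/312.5 ≈ 1102 Hz.

1102 Hz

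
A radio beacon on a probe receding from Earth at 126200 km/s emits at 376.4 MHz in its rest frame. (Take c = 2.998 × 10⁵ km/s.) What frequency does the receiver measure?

β = v/c = 126200/299800 = 0.4209.
Relativistic Doppler for frequency: f' = f₀ · √((1 − β)/(1 + β)).
f' = 376.4 × √(0.5791/1.4209) = 376.4 × 0.63837 ≈ 240.3 MHz.

240.3 MHz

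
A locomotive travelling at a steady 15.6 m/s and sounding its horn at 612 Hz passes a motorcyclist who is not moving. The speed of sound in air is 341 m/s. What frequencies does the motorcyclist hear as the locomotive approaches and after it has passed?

Approaching: f₁ = f · v/(v − v_s) = 612 × 341/325.4 ≈ 641 Hz.
Receding: f₂ = f · v/(v + v_s) = 612 × 341/356.6 ≈ 585 Hz.

641 Hz approaching; 585 Hz receding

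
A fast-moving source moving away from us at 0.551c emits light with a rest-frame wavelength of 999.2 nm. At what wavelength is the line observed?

1857.1 nm

Relativistic Doppler for wavelength: λ' = λ₀ · √((1 + β)/(1 − β)).
λ' = 999.2 × √(1.5510/0.4490) = 999.2 × 1.85859 ≈ 1857.1 nm.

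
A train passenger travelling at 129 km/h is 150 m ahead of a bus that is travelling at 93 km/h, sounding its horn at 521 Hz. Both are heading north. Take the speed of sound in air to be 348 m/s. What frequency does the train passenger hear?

93 km/h = 25.83 m/s; 129 km/h = 35.83 m/s.
The train passenger is ahead, so the bus is moving toward it while the train passenger is moving away from the bus.
General Doppler shift: f' = f · (v − v_o)/(v − v_s).
f' = 521 × (348 − 35.83)/(348 − 25.83) = 521 × 312.17/322.17 ≈ 505 Hz.

505 Hz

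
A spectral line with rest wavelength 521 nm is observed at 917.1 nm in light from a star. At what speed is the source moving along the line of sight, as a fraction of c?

0.512

λ'/λ₀ = 1.7603 > 1 (redshift), so the source is receding.
λ'/λ₀ = √((1 + β)/(1 − β)) for a receding source ⇒ β = (r² − 1)/(r² + 1) with r = λ'/λ₀.
β = (3.0985 − 1)/(3.0985 + 1) ≈ 0.512.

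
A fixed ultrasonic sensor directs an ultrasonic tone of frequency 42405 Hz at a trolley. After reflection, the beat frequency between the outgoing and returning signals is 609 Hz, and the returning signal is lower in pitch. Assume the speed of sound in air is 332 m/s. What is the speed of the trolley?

Double Doppler shift off a moving reflector: f₂ = f₀ · (v + u)/(v − u) (u > 0 toward emitter).
Returning signal is lower, so f₂ = f₀ − Δf = 42405 − 609 = 41796 Hz.
Rearranging, u = v · (f₂ − f₀)/(f₂ + f₀) = 332 × -609/84201 ≈ -2.40 m/s.
So the trolley is moving at 2.40 m/s away from the emitter.

2.40 m/s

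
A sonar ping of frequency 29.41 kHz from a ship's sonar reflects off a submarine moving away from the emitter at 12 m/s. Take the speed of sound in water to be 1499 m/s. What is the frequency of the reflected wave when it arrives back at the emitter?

28.9 kHz

The submarine first receives the wave as a moving observer: f₁ = f₀ · (v − u)/v = 29.41 × (1499 − 12)/1499 ≈ 29.2 kHz.
The reflection then acts as a moving source: f₂ = f₁ · v/(v + u) ≈ 28.9 kHz.
Equivalently f₂ = f₀ · (v − u)/(v + u).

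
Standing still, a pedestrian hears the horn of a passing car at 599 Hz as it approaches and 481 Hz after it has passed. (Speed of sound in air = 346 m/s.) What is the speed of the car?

38 m/s

f₁/f₂ = (v + v_s)/(v − v_s), so v_s = v · (f₁ − f₂)/(f₁ + f₂).
v_s = 346 × (599 − 481)/(599 + 481) = 346 × 118/1080 ≈ 38 m/s.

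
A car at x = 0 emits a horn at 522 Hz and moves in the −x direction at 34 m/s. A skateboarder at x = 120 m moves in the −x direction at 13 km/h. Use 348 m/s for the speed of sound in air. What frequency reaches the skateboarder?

13 km/h = 3.611 m/s.
The observer lies on the +x side, so the source is heading away from the observer and the observer is heading toward the source.
Both move, so f' = f · (v + v_o)/(v + v_s).
f' = 522 × (348 + 3.611)/(348 + 34) = 522 × 351.61/382 ≈ 480 Hz.

480 Hz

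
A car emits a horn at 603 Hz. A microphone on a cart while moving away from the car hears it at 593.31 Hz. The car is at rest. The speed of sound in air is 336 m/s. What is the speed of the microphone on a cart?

f' = f · (v − v_o)/v ⇒ v_o = v · |f'/f − 1|.
v_o = 336 × |593.31/603 − 1| = 336 × 0.01607 ≈ 5.4 m/s.

5.4 m/s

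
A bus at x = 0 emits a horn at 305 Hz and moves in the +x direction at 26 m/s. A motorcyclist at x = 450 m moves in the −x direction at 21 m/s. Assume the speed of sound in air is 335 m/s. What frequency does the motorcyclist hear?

The observer lies on the +x side, so the source is heading toward the observer and the observer is heading toward the source.
General Doppler shift: f' = f · (v + v_o)/(v − v_s).
f' = 305 × (335 + 21)/(335 − 26) = 305 × 356/309 ≈ 351 Hz.

351 Hz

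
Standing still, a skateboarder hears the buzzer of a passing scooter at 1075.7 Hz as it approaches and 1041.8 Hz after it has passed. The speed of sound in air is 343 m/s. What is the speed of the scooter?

5.5 m/s

f₁/f₂ = (v + v_s)/(v − v_s), so v_s = v · (f₁ − f₂)/(f₁ + f₂).
v_s = 343 × (1075.7 − 1041.8)/(1075.7 + 1041.8) = 343 × 33.9/2117.5 ≈ 5.5 m/s.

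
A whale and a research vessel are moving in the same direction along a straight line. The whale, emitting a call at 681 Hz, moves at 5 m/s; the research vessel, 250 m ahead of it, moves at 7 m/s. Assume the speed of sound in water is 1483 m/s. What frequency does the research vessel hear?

680 Hz

The research vessel is ahead, so the whale is moving toward it while the research vessel is moving away from the whale.
Both move, so f' = f · (v − v_o)/(v − v_s).
f' = 681 × (1483 − 7)/(1483 − 5) = 681 × 1476/1478 ≈ 680 Hz.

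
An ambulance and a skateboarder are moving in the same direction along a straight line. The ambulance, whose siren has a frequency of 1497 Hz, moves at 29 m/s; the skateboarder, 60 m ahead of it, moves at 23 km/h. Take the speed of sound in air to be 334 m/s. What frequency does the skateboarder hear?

1608 Hz

23 km/h = 6.389 m/s.
The skateboarder is ahead, so the ambulance is moving toward it while the skateboarder is moving away from the ambulance.
With source approaching and observer receding, f' = f · (v − v_o)/(v − v_s).
f' = 1497 × (334 − 6.389)/(334 − 29) = 1497 × 327.61/305 ≈ 1608 Hz.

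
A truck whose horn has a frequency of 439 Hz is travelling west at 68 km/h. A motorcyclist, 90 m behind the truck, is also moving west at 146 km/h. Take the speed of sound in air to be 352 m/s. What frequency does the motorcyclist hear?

465 Hz

68 km/h = 18.89 m/s; 146 km/h = 40.56 m/s.
The motorcyclist is behind, so the truck is moving away from it while the motorcyclist is moving toward the truck.
General Doppler shift: f' = f · (v + v_o)/(v + v_s).
f' = 439 × (352 + 40.56)/(352 + 18.89) = 439 × 392.56/370.89 ≈ 465 Hz.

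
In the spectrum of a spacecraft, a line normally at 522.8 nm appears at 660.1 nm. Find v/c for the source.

λ'/λ₀ = 1.2626 > 1 (redshift), so the source is receding.
λ'/λ₀ = √((1 + β)/(1 − β)) for a receding source ⇒ β = (r² − 1)/(r² + 1) with r = λ'/λ₀.
β = (1.5942 − 1)/(1.5942 + 1) ≈ 0.229.

0.229c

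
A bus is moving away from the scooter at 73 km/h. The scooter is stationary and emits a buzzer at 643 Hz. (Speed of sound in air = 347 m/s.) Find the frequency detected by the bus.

605 Hz

73 km/h = 20.28 m/s.
Only the observer moves, away from the source, so f' = f · (v − v_o)/v.
f' = 643 × (347 − 20.28)/347 = 643 × 326.72/347 ≈ 605 Hz.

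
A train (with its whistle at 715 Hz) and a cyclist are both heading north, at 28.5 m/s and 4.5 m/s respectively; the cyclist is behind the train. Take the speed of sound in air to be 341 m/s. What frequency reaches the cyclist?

The cyclist is behind, so the train is moving away from it while the cyclist is moving toward the train.
General Doppler shift: f' = f · (v + v_o)/(v + v_s).
f' = 715 × (341 + 4.5)/(341 + 28.5) = 715 × 345.5/369.5 ≈ 669 Hz.

669 Hz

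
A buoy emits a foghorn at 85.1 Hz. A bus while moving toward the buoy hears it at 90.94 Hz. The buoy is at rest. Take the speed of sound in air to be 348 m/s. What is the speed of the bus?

23.9 m/s

f' = f · (v + v_o)/v ⇒ v_o = v · |f'/f − 1|.
v_o = 348 × |90.94/85.1 − 1| = 348 × 0.06863 ≈ 23.9 m/s.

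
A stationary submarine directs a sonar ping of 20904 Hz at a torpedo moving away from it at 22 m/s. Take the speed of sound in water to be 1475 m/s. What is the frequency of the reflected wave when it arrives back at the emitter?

The torpedo first receives the wave as a moving observer: f₁ = f₀ · (v − u)/v = 20904 × (1475 − 22)/1475 ≈ 20592 Hz.
The reflection then acts as a moving source: f₂ = f₁ · v/(v + u) ≈ 20290 Hz.
Equivalently f₂ = f₀ · (v − u)/(v + u).

20290 Hz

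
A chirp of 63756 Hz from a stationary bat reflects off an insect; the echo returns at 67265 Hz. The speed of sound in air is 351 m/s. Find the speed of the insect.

9.4 m/s

Double Doppler shift off a moving reflector: f₂ = f₀ · (v + u)/(v − u) (u > 0 toward emitter).
Rearranging, u = v · (f₂ − f₀)/(f₂ + f₀) = 351 × 3509/131021 ≈ 9.4 m/s.
So the insect is moving at 9.4 m/s toward the emitter.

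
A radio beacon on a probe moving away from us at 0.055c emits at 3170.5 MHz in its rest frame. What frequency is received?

Relativistic Doppler for frequency: f' = f₀ · √((1 − β)/(1 + β)).
f' = 3170.5 × √(0.9450/1.0550) = 3170.5 × 0.94643 ≈ 3000.7 MHz.

3000.7 MHz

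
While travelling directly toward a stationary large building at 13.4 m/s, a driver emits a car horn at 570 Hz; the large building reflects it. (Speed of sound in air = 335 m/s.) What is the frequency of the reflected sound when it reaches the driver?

The large building receives the sound from a moving source: f₁ = f₀ · v/(v − v_e) = 570 × 335/321.6 ≈ 594 Hz.
On the return leg the driver is a moving observer: f₂ = f₁ · (v + v_e)/v = 594 × 348.4/335 ≈ 618 Hz.

618 Hz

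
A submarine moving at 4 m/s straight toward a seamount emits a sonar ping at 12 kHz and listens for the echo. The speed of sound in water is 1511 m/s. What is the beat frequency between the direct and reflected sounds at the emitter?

64 Hz

The seamount receives the sound from a moving source: f₁ = f₀ · v/(v − v_e) = 12 × 1511/1507 ≈ 12.0319 kHz.
On the return leg the submarine is a moving observer: f₂ = f₁ · (v + v_e)/v = 12.0319 × 1515/1511 ≈ 12.0637 kHz.
Beat against the emitted tone (with f₀ = 12000 Hz): |f₂ − f₀| = 2v_e·f₀/(v − v_e) = 2 × 4 × 12000/1507 ≈ 64 Hz.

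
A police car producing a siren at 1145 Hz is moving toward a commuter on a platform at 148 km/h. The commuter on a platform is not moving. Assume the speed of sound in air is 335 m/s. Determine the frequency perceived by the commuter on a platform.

1305 Hz

148 km/h = 41.11 m/s.
Only the source moves, toward the listener, so f' = f · v/(v − v_s).
f' = 1145 × 335/(335 − 41.11) = 1145 × 335/293.9 ≈ 1305 Hz.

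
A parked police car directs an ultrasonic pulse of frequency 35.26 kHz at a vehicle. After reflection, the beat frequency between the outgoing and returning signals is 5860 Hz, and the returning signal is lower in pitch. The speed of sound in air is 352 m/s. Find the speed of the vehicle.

Double Doppler shift off a moving reflector: f₂ = f₀ · (v + u)/(v − u) (u > 0 toward emitter).
Returning signal is lower, so f₂ = f₀ − Δf = 35260 − 5860 = 29400 Hz.
Rearranging, u = v · (f₂ − f₀)/(f₂ + f₀) = 352 × -5860/64660 ≈ -32 m/s.
So the vehicle is moving at 32 m/s away from the emitter.

32 m/s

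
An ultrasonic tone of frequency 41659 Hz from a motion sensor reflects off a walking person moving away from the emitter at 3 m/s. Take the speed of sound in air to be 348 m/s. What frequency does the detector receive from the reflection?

40947 Hz

The walking person first receives the wave as a moving observer: f₁ = f₀ · (v − u)/v = 41659 × (348 − 3)/348 ≈ 41300 Hz.
The reflection then acts as a moving source: f₂ = f₁ · v/(v + u) ≈ 40947 Hz.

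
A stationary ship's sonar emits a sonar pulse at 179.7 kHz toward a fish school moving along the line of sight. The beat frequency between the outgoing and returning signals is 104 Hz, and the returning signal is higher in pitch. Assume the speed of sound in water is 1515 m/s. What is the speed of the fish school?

Double Doppler shift off a moving reflector: f₂ = f₀ · (v + u)/(v − u) (u > 0 toward emitter).
Returning signal is higher, so f₂ = f₀ + Δf = 179700 + 104 = 179804 Hz.
Rearranging, u = v · (f₂ − f₀)/(f₂ + f₀) = 1515 × 104/359504 ≈ 0.44 m/s.
So the fish school is moving at 0.44 m/s toward the emitter.

0.44 m/s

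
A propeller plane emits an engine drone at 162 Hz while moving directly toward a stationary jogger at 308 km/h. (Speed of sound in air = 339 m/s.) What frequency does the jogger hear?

217 Hz

308 km/h = 85.56 m/s.
With the source moving toward a stationary observer, f' = f · v/(v − v_s).
f' = 162 × 339/(339 − 85.56) = 162 × 339/253.4 ≈ 217 Hz.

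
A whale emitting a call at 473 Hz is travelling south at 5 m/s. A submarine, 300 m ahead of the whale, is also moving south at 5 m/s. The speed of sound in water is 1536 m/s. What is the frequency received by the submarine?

The submarine is ahead, so the whale is moving toward it while the submarine is moving away from the whale.
With source approaching and observer receding, f' = f · (v − v_o)/(v − v_s).
f' = 473 × (1536 − 5)/(1536 − 5) = 473 × 1531/1531 ≈ 473 Hz.

473 Hz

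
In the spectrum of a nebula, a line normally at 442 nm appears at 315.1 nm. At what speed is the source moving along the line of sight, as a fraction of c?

λ'/λ₀ = 0.7129 < 1 (blueshift), so the source is approaching.
λ'/λ₀ = √((1 − β)/(1 + β)) for an approaching source ⇒ β = (1 − r²)/(1 + r²) with r = λ'/λ₀.
β = (1 − 0.5082)/(1 + 0.5082) ≈ 0.326.

0.326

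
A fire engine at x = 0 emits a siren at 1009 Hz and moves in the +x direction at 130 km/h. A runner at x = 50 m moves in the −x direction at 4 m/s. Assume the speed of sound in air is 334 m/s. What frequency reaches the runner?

130 km/h = 36.11 m/s.
The observer lies on the +x side, so the source is heading toward the observer and the observer is heading toward the source.
General Doppler shift: f' = f · (v + v_o)/(v − v_s).
f' = 1009 × (334 + 4)/(334 − 36.11) = 1009 × 338/297.89 ≈ 1145 Hz.

1145 Hz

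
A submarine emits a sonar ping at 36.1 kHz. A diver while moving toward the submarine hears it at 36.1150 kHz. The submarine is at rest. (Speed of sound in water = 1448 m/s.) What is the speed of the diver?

0.60 m/s

f' = f · (v + v_o)/v ⇒ v_o = v · |f'/f − 1|.
v_o = 1448 × |36.1150/36.1 − 1| = 1448 × 0.0004155 ≈ 0.60 m/s.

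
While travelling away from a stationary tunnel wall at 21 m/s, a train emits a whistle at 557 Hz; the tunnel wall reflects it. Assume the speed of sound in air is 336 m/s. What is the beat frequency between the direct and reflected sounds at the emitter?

66 Hz

The tunnel wall receives the sound from a moving source: f₁ = f₀ · v/(v + v_e) = 557 × 336/357 ≈ 524.2 Hz.
On the return leg the train is a moving observer: f₂ = f₁ · (v − v_e)/v = 524.2 × 315/336 ≈ 491.5 Hz.
Beat against the emitted tone: |f₂ − f₀| = 2v_e·f₀/(v + v_e) = 2 × 21 × 557/357 ≈ 66 Hz.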